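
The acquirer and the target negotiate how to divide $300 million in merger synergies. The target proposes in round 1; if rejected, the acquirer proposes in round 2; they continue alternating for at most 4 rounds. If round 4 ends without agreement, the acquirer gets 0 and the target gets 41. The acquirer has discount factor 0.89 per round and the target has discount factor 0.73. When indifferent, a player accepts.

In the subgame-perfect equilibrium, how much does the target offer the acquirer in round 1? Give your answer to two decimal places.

221.85

By backward induction:
Round 4 (the acquirer proposes): the target gets 41 if talks fail, so the acquirer offers 41 and keeps 259.
Round 3 (the target proposes): the acquirer can get 259 next round, worth 0.89 × 259 = 230.51 now; the target offers that and keeps 69.49.
Round 2 (the acquirer proposes): the target can get 69.49 next round, worth 0.73 × 69.49 = 50.7277 now. The acquirer offers 50.7277 and keeps 300 − 50.7277 = 249.2723.
Round 1 (the target proposes): the acquirer can get 249.2723 next round, worth 0.89 × 249.2723 = 221.852347 now. The target offers 221.852347 and keeps 300 − 221.852347 = 78.147653.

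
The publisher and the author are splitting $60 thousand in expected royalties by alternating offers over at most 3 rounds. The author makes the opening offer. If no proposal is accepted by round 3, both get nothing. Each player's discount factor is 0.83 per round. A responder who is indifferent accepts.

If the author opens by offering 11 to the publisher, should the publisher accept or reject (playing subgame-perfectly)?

Accept

Work out the publisher's continuation value if the offer is rejected.
Round 3 (the author proposes): the publisher will accept anything ≥ 0, so the author offers 0 and keeps 60.
Round 2 (the publisher proposes): the author can get 60 next round, worth 0.83 × 60 = 49.8 now; the publisher offers that and keeps 10.2.
So by rejecting in round 1, the publisher gets 10.2 next round, worth 0.83 × 10.2 = 8.466 now.
Offer 11 ≥ 8.466, so the publisher accepts.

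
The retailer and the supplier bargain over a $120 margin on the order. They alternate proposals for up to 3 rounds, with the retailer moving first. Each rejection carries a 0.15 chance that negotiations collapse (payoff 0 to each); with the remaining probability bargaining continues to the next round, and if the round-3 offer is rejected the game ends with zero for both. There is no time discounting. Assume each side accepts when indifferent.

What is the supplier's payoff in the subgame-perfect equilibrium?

By backward induction:
Round 3 (the retailer proposes): rejection yields 0 for the supplier; the retailer offers 0 and keeps 120.
Round 2 (the supplier proposes): rejecting gives the retailer an expected 0.85 × 120 = 102; the supplier offers that and keeps 18.
Round 1 (the retailer proposes): rejecting gives the supplier an expected 0.85 × 18 = 15.3; the retailer offers that and keeps 104.7.

15.3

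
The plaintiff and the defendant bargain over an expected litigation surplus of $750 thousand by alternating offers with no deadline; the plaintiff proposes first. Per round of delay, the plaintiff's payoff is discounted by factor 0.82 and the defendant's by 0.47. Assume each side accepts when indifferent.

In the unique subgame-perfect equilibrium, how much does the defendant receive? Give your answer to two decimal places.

103.24

When the plaintiff proposes, the defendant accepts any offer worth at least 0.47 times what the defendant would get by proposing next round; and vice versa.
This gives x = 750 − 0.47y and y = 750 − 0.82x, where x and y are each side's share when it proposes.
Hence (1 − 0.47·0.82)x = 750(1 − 0.47), i.e. 0.6146·x = 397.5.
x ≈ 646.7621; the defendant's share is 750 − x ≈ 103.2379.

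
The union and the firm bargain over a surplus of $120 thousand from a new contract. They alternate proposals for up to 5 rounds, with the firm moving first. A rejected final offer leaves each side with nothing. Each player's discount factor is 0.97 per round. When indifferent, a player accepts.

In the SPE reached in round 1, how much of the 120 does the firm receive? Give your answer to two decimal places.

Round 5 (the firm proposes): the union will accept anything ≥ 0, so the firm offers 0 and keeps 120.
Round 4 (the union proposes): the firm can get 120 next round, worth 0.97 × 120 = 116.4 now. The union offers 116.4 and keeps 120 − 116.4 = 3.6.
Round 3 (the firm proposes): the union can get 3.6 next round, worth 0.97 × 3.6 = 3.492 now, so the firm offers 3.492, keeping 116.508.
Round 2 (the union proposes): the firm can get 116.508 next round, worth 0.97 × 116.508 = 113.01276 now. The union offers 113.01276 and keeps 120 − 113.01276 = 6.98724.
Round 1 (the firm proposes): the union can get 6.98724 next round, worth 0.97 × 6.98724 = 6.7776228 now, so the firm offers 6.7776228, keeping 113.2223772.

113.22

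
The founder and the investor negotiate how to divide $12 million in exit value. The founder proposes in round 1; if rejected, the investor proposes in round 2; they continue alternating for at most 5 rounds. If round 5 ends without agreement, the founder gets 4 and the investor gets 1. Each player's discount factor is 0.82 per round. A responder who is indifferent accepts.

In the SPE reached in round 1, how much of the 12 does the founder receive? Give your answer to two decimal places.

Round 5 (the founder proposes): the investor gets 1 if talks fail, so the founder offers 1 and keeps 11.
Round 4 (the investor proposes): the founder can get 11 next round, worth 0.82 × 11 = 9.02 now; the investor offers that and keeps 2.98.
Round 3 (the founder proposes): the investor can get 2.98 next round, worth 0.82 × 2.98 = 2.4436 now. The founder offers 2.4436 and keeps 12 − 2.4436 = 9.5564.
Round 2 (the investor proposes): the founder can get 9.5564 next round, worth 0.82 × 9.5564 = 7.836248 now. The investor offers 7.836248 and keeps 12 − 7.836248 = 4.163752.
Round 1 (the founder proposes): the investor can get 4.163752 next round, worth 0.82 × 4.163752 = 3.41427664 now; the founder offers that and keeps 8.58572336.

8.59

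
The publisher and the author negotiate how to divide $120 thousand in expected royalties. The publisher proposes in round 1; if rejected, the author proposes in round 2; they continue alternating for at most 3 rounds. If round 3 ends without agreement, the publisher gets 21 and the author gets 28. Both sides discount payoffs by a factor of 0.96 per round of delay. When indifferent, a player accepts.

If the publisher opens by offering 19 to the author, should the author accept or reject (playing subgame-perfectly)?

Reject

Round 3 (the publisher proposes): the author gets 28 if talks fail, so the publisher offers 28 and keeps 92.
Round 2 (the author proposes): the publisher can get 92 next round, worth 0.96 × 92 = 88.32 now. The author offers 88.32 and keeps 120 − 88.32 = 31.68.
So by rejecting in round 1, the author gets 31.68 next round, worth 0.96 × 31.68 = 30.4128 now.
Offer 19 < 30.4128, so the author rejects.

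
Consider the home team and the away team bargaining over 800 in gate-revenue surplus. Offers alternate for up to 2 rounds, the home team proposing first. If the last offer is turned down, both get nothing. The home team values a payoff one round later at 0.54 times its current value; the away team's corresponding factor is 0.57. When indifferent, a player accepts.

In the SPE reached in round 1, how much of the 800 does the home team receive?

Round 2 (the away team proposes): rejection yields 0 for the home team; the away team offers 0 and keeps 800.
Round 1 (the home team proposes): the away team can get 800 next round, worth 0.57 × 800 = 456 now. The home team offers 456 and keeps 800 − 456 = 344.

344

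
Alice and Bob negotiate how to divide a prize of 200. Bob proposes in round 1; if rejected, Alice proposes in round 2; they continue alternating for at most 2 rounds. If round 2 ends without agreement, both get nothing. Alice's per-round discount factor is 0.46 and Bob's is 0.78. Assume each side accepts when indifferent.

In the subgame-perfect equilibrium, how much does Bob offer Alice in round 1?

Round 2 (Alice proposes): rejection yields 0 for Bob; Alice offers 0 and keeps 200.
Round 1 (Bob proposes): Alice can get 200 next round, worth 0.46 × 200 = 92 now, so Bob offers 92, keeping 108.

92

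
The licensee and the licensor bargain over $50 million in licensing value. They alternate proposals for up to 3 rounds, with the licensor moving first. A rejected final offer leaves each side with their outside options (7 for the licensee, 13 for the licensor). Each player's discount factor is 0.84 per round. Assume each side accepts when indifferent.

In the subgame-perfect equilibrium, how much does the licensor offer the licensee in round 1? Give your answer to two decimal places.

Round 3 (the licensor proposes): the licensee gets 7 if talks fail, so the licensor offers 7 and keeps 43.
Round 2 (the licensee proposes): the licensor can get 43 next round, worth 0.84 × 43 = 36.12 now; the licensee offers that and keeps 13.88.
Round 1 (the licensor proposes): the licensee can get 13.88 next round, worth 0.84 × 13.88 = 11.6592 now. The licensor offers 11.6592 and keeps 50 − 11.6592 = 38.3408.

11.66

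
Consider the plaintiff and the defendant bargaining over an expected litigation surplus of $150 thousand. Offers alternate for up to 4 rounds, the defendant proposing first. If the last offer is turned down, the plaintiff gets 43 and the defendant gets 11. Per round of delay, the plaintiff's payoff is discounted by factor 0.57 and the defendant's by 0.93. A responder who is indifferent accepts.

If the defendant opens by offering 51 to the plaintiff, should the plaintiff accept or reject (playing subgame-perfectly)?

Round 4 (the plaintiff proposes): the defendant gets 11 if talks fail, so the plaintiff offers 11 and keeps 139.
Round 3 (the defendant proposes): the plaintiff can get 139 next round, worth 0.57 × 139 = 79.23 now, so the defendant offers 79.23, keeping 70.77.
Round 2 (the plaintiff proposes): the defendant can get 70.77 next round, worth 0.93 × 70.77 = 65.8161 now; the plaintiff offers that and keeps 84.1839.
So by rejecting in round 1, the plaintiff gets 84.1839 next round, worth 0.57 × 84.1839 = 47.984823 now.
Offer 51 ≥ 47.984823, so the plaintiff accepts.

Accept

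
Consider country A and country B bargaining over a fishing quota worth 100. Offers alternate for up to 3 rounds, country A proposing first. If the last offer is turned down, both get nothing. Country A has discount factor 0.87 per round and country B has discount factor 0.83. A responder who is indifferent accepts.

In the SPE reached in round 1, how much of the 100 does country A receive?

Round 3 (country A proposes): country B will accept anything ≥ 0, so country A offers 0 and keeps 100.
Round 2 (country B proposes): country A can get 100 next round, worth 0.87 × 100 = 87 now, so country B offers 87, keeping 13.
Round 1 (country A proposes): country B can get 13 next round, worth 0.83 × 13 = 10.79 now, so country A offers 10.79, keeping 89.21.

89.21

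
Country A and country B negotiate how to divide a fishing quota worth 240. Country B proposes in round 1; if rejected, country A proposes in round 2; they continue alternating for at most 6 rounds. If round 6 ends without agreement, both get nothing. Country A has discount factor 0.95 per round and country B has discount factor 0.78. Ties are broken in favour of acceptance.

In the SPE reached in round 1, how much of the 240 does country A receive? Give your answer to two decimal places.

212.52

Round 6 (country A proposes): rejection yields 0 for country B; country A offers 0 and keeps 240.
Round 5 (country B proposes): country A can get 240 next round, worth 0.95 × 240 = 228 now, so country B offers 228, keeping 12.
Round 4 (country A proposes): country B can get 12 next round, worth 0.78 × 12 = 9.36 now; country A offers that and keeps 230.64.
Round 3 (country B proposes): country A can get 230.64 next round, worth 0.95 × 230.64 = 219.108 now, so country B offers 219.108, keeping 20.892.
Round 2 (country A proposes): country B can get 20.892 next round, worth 0.78 × 20.892 = 16.29576 now; country A offers that and keeps 223.70424.
Round 1 (country B proposes): country A can get 223.70424 next round, worth 0.95 × 223.70424 = 212.519028 now. Country B offers 212.519028 and keeps 240 − 212.519028 = 27.480972.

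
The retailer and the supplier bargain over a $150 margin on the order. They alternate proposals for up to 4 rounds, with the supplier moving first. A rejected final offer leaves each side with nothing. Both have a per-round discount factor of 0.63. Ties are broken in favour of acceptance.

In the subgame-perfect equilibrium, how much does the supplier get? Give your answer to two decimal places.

By backward induction:
Round 4 (the retailer proposes): rejection yields 0 for the supplier; the retailer offers 0 and keeps 150.
Round 3 (the supplier proposes): the retailer can get 150 next round, worth 0.63 × 150 = 94.5 now; the supplier offers that and keeps 55.5.
Round 2 (the retailer proposes): the supplier can get 55.5 next round, worth 0.63 × 55.5 = 34.965 now. The retailer offers 34.965 and keeps 150 − 34.965 = 115.035.
Round 1 (the supplier proposes): the retailer can get 115.035 next round, worth 0.63 × 115.035 = 72.47205 now, so the supplier offers 72.47205, keeping 77.52795.

77.53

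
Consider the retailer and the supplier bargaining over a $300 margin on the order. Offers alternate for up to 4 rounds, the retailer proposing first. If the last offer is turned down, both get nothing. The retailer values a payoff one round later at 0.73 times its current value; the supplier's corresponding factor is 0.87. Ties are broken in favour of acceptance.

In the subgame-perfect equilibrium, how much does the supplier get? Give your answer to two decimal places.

236.23

Round 4 (the supplier proposes): the retailer will accept anything ≥ 0, so the supplier offers 0 and keeps 300.
Round 3 (the retailer proposes): the supplier can get 300 next round, worth 0.87 × 300 = 261 now; the retailer offers that and keeps 39.
Round 2 (the supplier proposes): the retailer can get 39 next round, worth 0.73 × 39 = 28.47 now; the supplier offers that and keeps 271.53.
Round 1 (the retailer proposes): the supplier can get 271.53 next round, worth 0.87 × 271.53 = 236.2311 now. The retailer offers 236.2311 and keeps 300 − 236.2311 = 63.7689.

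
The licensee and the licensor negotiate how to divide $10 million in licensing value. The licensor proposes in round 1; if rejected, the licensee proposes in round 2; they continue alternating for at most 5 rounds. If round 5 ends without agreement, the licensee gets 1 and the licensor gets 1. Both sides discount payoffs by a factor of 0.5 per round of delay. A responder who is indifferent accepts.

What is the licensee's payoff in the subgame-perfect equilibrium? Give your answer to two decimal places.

3.19

Round 5 (the licensor proposes): the licensee gets 1 if talks fail, so the licensor offers 1 and keeps 9.
Round 4 (the licensee proposes): the licensor can get 9 next round, worth 0.5 × 9 = 4.5 now; the licensee offers that and keeps 5.5.
Round 3 (the licensor proposes): the licensee can get 5.5 next round, worth 0.5 × 5.5 = 2.75 now, so the licensor offers 2.75, keeping 7.25.
Round 2 (the licensee proposes): the licensor can get 7.25 next round, worth 0.5 × 7.25 = 3.625 now. The licensee offers 3.625 and keeps 10 − 3.625 = 6.375.
Round 1 (the licensor proposes): the licensee can get 6.375 next round, worth 0.5 × 6.375 = 3.1875 now. The licensor offers 3.1875 and keeps 10 − 3.1875 = 6.8125.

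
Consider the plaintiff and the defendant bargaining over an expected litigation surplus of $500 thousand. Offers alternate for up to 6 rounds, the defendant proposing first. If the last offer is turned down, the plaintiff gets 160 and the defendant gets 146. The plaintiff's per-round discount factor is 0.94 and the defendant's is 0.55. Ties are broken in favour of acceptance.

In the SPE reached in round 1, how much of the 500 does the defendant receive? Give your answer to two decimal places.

90.21

Round 6 (the plaintiff proposes): the defendant gets 146 if talks fail, so the plaintiff offers 146 and keeps 354.
Round 5 (the defendant proposes): the plaintiff can get 354 next round, worth 0.94 × 354 = 332.76 now; the defendant offers that and keeps 167.24.
Round 4 (the plaintiff proposes): the defendant can get 167.24 next round, worth 0.55 × 167.24 = 91.982 now, so the plaintiff offers 91.982, keeping 408.018.
Round 3 (the defendant proposes): the plaintiff can get 408.018 next round, worth 0.94 × 408.018 = 383.53692 now, so the defendant offers 383.53692, keeping 116.46308.
Round 2 (the plaintiff proposes): the defendant can get 116.46308 next round, worth 0.55 × 116.46308 = 64.054694 now; the plaintiff offers that and keeps 435.945306.
Round 1 (the defendant proposes): the plaintiff can get 435.945306 next round, worth 0.94 × 435.945306 = 409.78858764 now; the defendant offers that and keeps 90.21141236.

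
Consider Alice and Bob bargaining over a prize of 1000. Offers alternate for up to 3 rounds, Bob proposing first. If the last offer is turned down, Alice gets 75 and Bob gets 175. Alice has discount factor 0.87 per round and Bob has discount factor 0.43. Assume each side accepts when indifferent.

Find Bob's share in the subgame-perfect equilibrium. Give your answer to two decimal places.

By backward induction:
Round 3 (Bob proposes): Alice gets 75 if talks fail, so Bob offers 75 and keeps 925.
Round 2 (Alice proposes): Bob can get 925 next round, worth 0.43 × 925 = 397.75 now. Alice offers 397.75 and keeps 1000 − 397.75 = 602.25.
Round 1 (Bob proposes): Alice can get 602.25 next round, worth 0.87 × 602.25 = 523.9575 now, so Bob offers 523.9575, keeping 476.0425.

476.04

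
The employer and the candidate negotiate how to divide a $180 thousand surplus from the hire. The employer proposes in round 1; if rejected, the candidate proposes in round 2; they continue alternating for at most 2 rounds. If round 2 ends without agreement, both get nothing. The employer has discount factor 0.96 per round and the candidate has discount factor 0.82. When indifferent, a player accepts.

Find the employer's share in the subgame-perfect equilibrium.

Round 2 (the candidate proposes): the employer will accept anything ≥ 0, so the candidate offers 0 and keeps 180.
Round 1 (the employer proposes): the candidate can get 180 next round, worth 0.82 × 180 = 147.6 now; the employer offers that and keeps 32.4.

32.4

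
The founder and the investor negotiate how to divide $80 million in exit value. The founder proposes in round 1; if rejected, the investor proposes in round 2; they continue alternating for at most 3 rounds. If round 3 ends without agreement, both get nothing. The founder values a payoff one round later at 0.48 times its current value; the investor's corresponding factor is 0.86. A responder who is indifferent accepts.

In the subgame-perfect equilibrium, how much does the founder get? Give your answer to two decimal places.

Round 3 (the founder proposes): rejection yields 0 for the investor; the founder offers 0 and keeps 80.
Round 2 (the investor proposes): the founder can get 80 next round, worth 0.48 × 80 = 38.4 now, so the investor offers 38.4, keeping 41.6.
Round 1 (the founder proposes): the investor can get 41.6 next round, worth 0.86 × 41.6 = 35.776 now, so the founder offers 35.776, keeping 44.224.

44.22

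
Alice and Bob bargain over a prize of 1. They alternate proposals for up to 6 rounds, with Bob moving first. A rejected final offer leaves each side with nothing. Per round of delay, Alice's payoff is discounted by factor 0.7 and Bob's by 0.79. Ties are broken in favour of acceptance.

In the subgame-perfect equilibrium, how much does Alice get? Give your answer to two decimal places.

Work backward from the last round.
Round 6 (Alice proposes): Bob will accept anything ≥ 0, so Alice offers 0 and keeps 1.
Round 5 (Bob proposes): Alice can get 1 next round, worth 0.7 × 1 = 0.7 now. Bob offers 0.7 and keeps 1 − 0.7 = 0.3.
Round 4 (Alice proposes): Bob can get 0.3 next round, worth 0.79 × 0.3 = 0.237 now. Alice offers 0.237 and keeps 1 − 0.237 = 0.763.
Round 3 (Bob proposes): Alice can get 0.763 next round, worth 0.7 × 0.763 = 0.5341 now. Bob offers 0.5341 and keeps 1 − 0.5341 = 0.4659.
Round 2 (Alice proposes): Bob can get 0.4659 next round, worth 0.79 × 0.4659 = 0.368061 now. Alice offers 0.368061 and keeps 1 − 0.368061 = 0.631939.
Round 1 (Bob proposes): Alice can get 0.631939 next round, worth 0.7 × 0.631939 = 0.4423573 now; Bob offers that and keeps 0.5576427.

0.44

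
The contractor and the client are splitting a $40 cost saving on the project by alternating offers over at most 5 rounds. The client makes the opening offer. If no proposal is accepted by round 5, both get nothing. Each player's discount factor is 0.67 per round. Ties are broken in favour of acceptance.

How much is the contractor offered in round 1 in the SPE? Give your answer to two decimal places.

By backward induction:
Round 5 (the client proposes): the contractor will accept anything ≥ 0, so the client offers 0 and keeps 40.
Round 4 (the contractor proposes): the client can get 40 next round, worth 0.67 × 40 = 26.8 now. The contractor offers 26.8 and keeps 40 − 26.8 = 13.2.
Round 3 (the client proposes): the contractor can get 13.2 next round, worth 0.67 × 13.2 = 8.844 now. The client offers 8.844 and keeps 40 − 8.844 = 31.156.
Round 2 (the contractor proposes): the client can get 31.156 next round, worth 0.67 × 31.156 = 20.87452 now; the contractor offers that and keeps 19.12548.
Round 1 (the client proposes): the contractor can get 19.12548 next round, worth 0.67 × 19.12548 = 12.8140716 now, so the client offers 12.8140716, keeping 27.1859284.

12.81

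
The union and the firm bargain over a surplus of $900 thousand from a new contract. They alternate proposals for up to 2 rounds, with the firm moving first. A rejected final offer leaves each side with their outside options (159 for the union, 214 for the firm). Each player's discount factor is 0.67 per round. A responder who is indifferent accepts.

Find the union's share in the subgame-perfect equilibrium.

459.62

Work backward from the last round.
Round 2 (the union proposes): the firm gets 214 if talks fail, so the union offers 214 and keeps 686.
Round 1 (the firm proposes): the union can get 686 next round, worth 0.67 × 686 = 459.62 now; the firm offers that and keeps 440.38.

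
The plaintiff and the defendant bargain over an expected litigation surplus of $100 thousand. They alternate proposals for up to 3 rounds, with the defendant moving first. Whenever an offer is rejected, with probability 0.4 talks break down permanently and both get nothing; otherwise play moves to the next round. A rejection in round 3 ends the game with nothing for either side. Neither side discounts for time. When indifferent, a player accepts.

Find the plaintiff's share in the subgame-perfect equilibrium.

Round 3 (the defendant proposes): rejection yields 0 for the plaintiff; the defendant offers 0 and keeps 100.
Round 2 (the plaintiff proposes): rejecting gives the defendant an expected 0.6 × 100 = 60. The plaintiff offers 60 and keeps 100 − 60 = 40.
Round 1 (the defendant proposes): rejecting gives the plaintiff an expected 0.6 × 40 = 24; the defendant offers that and keeps 76.

24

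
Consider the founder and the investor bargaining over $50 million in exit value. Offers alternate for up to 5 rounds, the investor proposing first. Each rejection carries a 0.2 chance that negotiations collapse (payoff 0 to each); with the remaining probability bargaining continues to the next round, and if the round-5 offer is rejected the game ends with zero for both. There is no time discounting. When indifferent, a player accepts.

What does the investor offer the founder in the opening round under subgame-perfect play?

Round 5 (the investor proposes): rejection yields 0 for the founder; the investor offers 0 and keeps 50.
Round 4 (the founder proposes): rejecting gives the investor an expected 0.8 × 50 = 40; the founder offers that and keeps 10.
Round 3 (the investor proposes): rejecting gives the founder an expected 0.8 × 10 = 8. The investor offers 8 and keeps 50 − 8 = 42.
Round 2 (the founder proposes): rejecting gives the investor an expected 0.8 × 42 = 33.6. The founder offers 33.6 and keeps 50 − 33.6 = 16.4.
Round 1 (the investor proposes): rejecting gives the founder an expected 0.8 × 16.4 = 13.12. The investor offers 13.12 and keeps 50 − 13.12 = 36.88.

13.12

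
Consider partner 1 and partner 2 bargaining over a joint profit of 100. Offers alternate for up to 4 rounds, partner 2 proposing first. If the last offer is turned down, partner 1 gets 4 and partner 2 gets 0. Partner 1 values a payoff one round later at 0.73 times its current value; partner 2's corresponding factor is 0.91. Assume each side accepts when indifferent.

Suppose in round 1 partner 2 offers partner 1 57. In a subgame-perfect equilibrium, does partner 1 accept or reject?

Accept

Round 4 (partner 1 proposes): partner 2 will accept anything ≥ 0, so partner 1 offers 0 and keeps 100.
Round 3 (partner 2 proposes): partner 1 can get 100 next round, worth 0.73 × 100 = 73 now. Partner 2 offers 73 and keeps 100 − 73 = 27.
Round 2 (partner 1 proposes): partner 2 can get 27 next round, worth 0.91 × 27 = 24.57 now, so partner 1 offers 24.57, keeping 75.43.
So by rejecting in round 1, partner 1 gets 75.43 next round, worth 0.73 × 75.43 = 55.0639 now.
Offer 57 ≥ 55.0639, so partner 1 accepts.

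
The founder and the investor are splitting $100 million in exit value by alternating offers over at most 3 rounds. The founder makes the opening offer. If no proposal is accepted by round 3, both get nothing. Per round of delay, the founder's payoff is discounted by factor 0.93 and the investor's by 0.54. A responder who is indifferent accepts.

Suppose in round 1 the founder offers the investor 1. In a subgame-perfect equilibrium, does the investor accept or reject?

Reject

Round 3 (the founder proposes): rejection yields 0 for the investor; the founder offers 0 and keeps 100.
Round 2 (the investor proposes): the founder can get 100 next round, worth 0.93 × 100 = 93 now; the investor offers that and keeps 7.
So by rejecting in round 1, the investor gets 7 next round, worth 0.54 × 7 = 3.78 now.
Offer 1 < 3.78, so the investor rejects.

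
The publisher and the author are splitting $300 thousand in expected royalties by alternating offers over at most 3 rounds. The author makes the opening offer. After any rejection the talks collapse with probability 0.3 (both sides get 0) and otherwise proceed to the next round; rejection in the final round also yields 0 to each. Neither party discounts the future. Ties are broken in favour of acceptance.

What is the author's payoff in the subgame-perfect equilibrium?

By backward induction:
Round 3 (the author proposes): the publisher will accept anything ≥ 0, so the author offers 0 and keeps 300.
Round 2 (the publisher proposes): rejecting gives the author an expected 0.7 × 300 = 210; the publisher offers that and keeps 90.
Round 1 (the author proposes): rejecting gives the publisher an expected 0.7 × 90 = 63, so the author offers 63, keeping 237.

237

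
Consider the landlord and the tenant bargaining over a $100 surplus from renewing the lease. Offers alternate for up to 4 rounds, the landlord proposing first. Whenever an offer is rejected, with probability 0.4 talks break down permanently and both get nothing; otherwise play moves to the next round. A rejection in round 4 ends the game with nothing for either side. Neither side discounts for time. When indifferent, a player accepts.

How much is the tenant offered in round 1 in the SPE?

45.6

Round 4 (the tenant proposes): the landlord will accept anything ≥ 0, so the tenant offers 0 and keeps 100.
Round 3 (the landlord proposes): rejecting gives the tenant an expected 0.6 × 100 = 60; the landlord offers that and keeps 40.
Round 2 (the tenant proposes): rejecting gives the landlord an expected 0.6 × 40 = 24. The tenant offers 24 and keeps 100 − 24 = 76.
Round 1 (the landlord proposes): rejecting gives the tenant an expected 0.6 × 76 = 45.6, so the landlord offers 45.6, keeping 54.4.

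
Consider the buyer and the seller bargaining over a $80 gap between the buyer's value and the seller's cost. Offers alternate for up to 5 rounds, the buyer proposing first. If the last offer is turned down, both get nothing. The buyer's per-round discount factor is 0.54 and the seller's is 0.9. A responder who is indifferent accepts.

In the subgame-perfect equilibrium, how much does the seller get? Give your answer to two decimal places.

Round 5 (the buyer proposes): rejection yields 0 for the seller; the buyer offers 0 and keeps 80.
Round 4 (the seller proposes): the buyer can get 80 next round, worth 0.54 × 80 = 43.2 now, so the seller offers 43.2, keeping 36.8.
Round 3 (the buyer proposes): the seller can get 36.8 next round, worth 0.9 × 36.8 = 33.12 now, so the buyer offers 33.12, keeping 46.88.
Round 2 (the seller proposes): the buyer can get 46.88 next round, worth 0.54 × 46.88 = 25.3152 now, so the seller offers 25.3152, keeping 54.6848.
Round 1 (the buyer proposes): the seller can get 54.6848 next round, worth 0.9 × 54.6848 = 49.21632 now; the buyer offers that and keeps 30.78368.

49.22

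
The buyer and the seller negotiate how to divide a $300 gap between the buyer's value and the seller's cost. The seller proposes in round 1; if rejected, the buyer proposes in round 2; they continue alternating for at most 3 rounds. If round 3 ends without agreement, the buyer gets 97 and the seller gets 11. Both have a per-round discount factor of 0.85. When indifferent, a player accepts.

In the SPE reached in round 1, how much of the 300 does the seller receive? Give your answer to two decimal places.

By backward induction:
Round 3 (the seller proposes): the buyer gets 97 if talks fail, so the seller offers 97 and keeps 203.
Round 2 (the buyer proposes): the seller can get 203 next round, worth 0.85 × 203 = 172.55 now; the buyer offers that and keeps 127.45.
Round 1 (the seller proposes): the buyer can get 127.45 next round, worth 0.85 × 127.45 = 108.3325 now, so the seller offers 108.3325, keeping 191.6675.

191.67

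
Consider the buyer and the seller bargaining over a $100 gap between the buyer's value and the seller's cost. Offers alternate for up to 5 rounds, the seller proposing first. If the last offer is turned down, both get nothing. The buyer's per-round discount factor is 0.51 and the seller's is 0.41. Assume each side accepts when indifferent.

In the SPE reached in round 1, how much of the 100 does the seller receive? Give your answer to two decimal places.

63.62

Round 5 (the seller proposes): rejection yields 0 for the buyer; the seller offers 0 and keeps 100.
Round 4 (the buyer proposes): the seller can get 100 next round, worth 0.41 × 100 = 41 now, so the buyer offers 41, keeping 59.
Round 3 (the seller proposes): the buyer can get 59 next round, worth 0.51 × 59 = 30.09 now; the seller offers that and keeps 69.91.
Round 2 (the buyer proposes): the seller can get 69.91 next round, worth 0.41 × 69.91 = 28.6631 now; the buyer offers that and keeps 71.3369.
Round 1 (the seller proposes): the buyer can get 71.3369 next round, worth 0.51 × 71.3369 = 36.381819 now; the seller offers that and keeps 63.618181.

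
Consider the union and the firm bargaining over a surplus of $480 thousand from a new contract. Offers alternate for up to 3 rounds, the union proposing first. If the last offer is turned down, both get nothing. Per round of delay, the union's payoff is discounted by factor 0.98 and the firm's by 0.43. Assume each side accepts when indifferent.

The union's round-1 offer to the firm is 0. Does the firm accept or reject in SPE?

Work out the firm's continuation value if the offer is rejected.
Round 3 (the union proposes): rejection yields 0 for the firm; the union offers 0 and keeps 480.
Round 2 (the firm proposes): the union can get 480 next round, worth 0.98 × 480 = 470.4 now, so the firm offers 470.4, keeping 9.6.
So by rejecting in round 1, the firm gets 9.6 next round, worth 0.43 × 9.6 = 4.128 now.
Offer 0 < 4.128, so the firm rejects.

Reject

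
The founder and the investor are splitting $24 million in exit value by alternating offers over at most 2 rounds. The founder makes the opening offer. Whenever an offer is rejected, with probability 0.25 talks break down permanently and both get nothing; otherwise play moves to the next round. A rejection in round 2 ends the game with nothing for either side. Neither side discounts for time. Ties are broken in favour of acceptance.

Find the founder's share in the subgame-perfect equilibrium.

By backward induction:
Round 2 (the investor proposes): the founder will accept anything ≥ 0, so the investor offers 0 and keeps 24.
Round 1 (the founder proposes): rejecting gives the investor an expected 0.75 × 24 = 18. The founder offers 18 and keeps 24 − 18 = 6.

6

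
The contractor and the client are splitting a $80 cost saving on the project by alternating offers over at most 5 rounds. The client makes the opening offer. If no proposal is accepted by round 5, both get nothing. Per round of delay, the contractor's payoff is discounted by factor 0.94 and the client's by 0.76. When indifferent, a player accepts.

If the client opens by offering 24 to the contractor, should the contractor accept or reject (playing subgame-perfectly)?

Round 5 (the client proposes): the contractor will accept anything ≥ 0, so the client offers 0 and keeps 80.
Round 4 (the contractor proposes): the client can get 80 next round, worth 0.76 × 80 = 60.8 now; the contractor offers that and keeps 19.2.
Round 3 (the client proposes): the contractor can get 19.2 next round, worth 0.94 × 19.2 = 18.048 now; the client offers that and keeps 61.952.
Round 2 (the contractor proposes): the client can get 61.952 next round, worth 0.76 × 61.952 = 47.08352 now; the contractor offers that and keeps 32.91648.
So by rejecting in round 1, the contractor gets 32.91648 next round, worth 0.94 × 32.91648 = 30.9414912 now.
Offer 24 < 30.9414912, so the contractor rejects.

Reject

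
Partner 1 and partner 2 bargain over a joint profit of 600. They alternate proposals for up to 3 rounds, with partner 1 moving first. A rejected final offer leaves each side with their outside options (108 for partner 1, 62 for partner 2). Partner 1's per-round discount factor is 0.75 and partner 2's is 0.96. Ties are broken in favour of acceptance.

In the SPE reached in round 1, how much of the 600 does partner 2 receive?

Solve by backward induction from round 3.
Round 3 (partner 1 proposes): partner 2 gets 62 if talks fail, so partner 1 offers 62 and keeps 538.
Round 2 (partner 2 proposes): partner 1 can get 538 next round, worth 0.75 × 538 = 403.5 now. Partner 2 offers 403.5 and keeps 600 − 403.5 = 196.5.
Round 1 (partner 1 proposes): partner 2 can get 196.5 next round, worth 0.96 × 196.5 = 188.64 now, so partner 1 offers 188.64, keeping 411.36.

188.64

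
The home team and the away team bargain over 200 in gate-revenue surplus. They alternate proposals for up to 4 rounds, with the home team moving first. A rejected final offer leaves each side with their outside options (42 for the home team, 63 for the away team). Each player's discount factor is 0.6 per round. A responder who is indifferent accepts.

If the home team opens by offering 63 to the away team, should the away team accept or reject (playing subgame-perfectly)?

Reject

Round 4 (the away team proposes): the home team gets 42 if talks fail, so the away team offers 42 and keeps 158.
Round 3 (the home team proposes): the away team can get 158 next round, worth 0.6 × 158 = 94.8 now, so the home team offers 94.8, keeping 105.2.
Round 2 (the away team proposes): the home team can get 105.2 next round, worth 0.6 × 105.2 = 63.12 now; the away team offers that and keeps 136.88.
So by rejecting in round 1, the away team gets 136.88 next round, worth 0.6 × 136.88 = 82.128 now.
Offer 63 < 82.128, so the away team rejects.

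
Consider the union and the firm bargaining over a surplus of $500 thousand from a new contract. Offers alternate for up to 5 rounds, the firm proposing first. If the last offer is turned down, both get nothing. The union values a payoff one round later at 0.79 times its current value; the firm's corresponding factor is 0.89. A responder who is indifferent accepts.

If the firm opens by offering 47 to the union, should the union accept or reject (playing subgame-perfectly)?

Reject

Round 5 (the firm proposes): rejection yields 0 for the union; the firm offers 0 and keeps 500.
Round 4 (the union proposes): the firm can get 500 next round, worth 0.89 × 500 = 445 now, so the union offers 445, keeping 55.
Round 3 (the firm proposes): the union can get 55 next round, worth 0.79 × 55 = 43.45 now, so the firm offers 43.45, keeping 456.55.
Round 2 (the union proposes): the firm can get 456.55 next round, worth 0.89 × 456.55 = 406.3295 now, so the union offers 406.3295, keeping 93.6705.
So by rejecting in round 1, the union gets 93.6705 next round, worth 0.79 × 93.6705 = 73.999695 now.
Offer 47 < 73.999695, so the union rejects.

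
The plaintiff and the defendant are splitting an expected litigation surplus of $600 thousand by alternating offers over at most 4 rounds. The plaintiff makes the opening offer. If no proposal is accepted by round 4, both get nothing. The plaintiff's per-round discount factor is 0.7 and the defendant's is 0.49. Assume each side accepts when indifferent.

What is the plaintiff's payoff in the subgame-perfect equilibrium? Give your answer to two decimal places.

Round 4 (the defendant proposes): rejection yields 0 for the plaintiff; the defendant offers 0 and keeps 600.
Round 3 (the plaintiff proposes): the defendant can get 600 next round, worth 0.49 × 600 = 294 now, so the plaintiff offers 294, keeping 306.
Round 2 (the defendant proposes): the plaintiff can get 306 next round, worth 0.7 × 306 = 214.2 now; the defendant offers that and keeps 385.8.
Round 1 (the plaintiff proposes): the defendant can get 385.8 next round, worth 0.49 × 385.8 = 189.042 now. The plaintiff offers 189.042 and keeps 600 − 189.042 = 410.958.

410.96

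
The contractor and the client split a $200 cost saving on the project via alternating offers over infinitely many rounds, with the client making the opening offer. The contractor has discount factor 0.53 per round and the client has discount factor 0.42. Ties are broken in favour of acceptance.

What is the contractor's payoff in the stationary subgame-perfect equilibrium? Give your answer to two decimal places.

When the client proposes, the contractor accepts any offer worth at least 0.53 times what the contractor would get by proposing next round; and vice versa.
This gives x = 200 − 0.53y and y = 200 − 0.42x, where x and y are each side's share when it proposes.
Hence (1 − 0.53·0.42)x = 200(1 − 0.53), i.e. 0.7774·x = 94.
x ≈ 120.9159; the contractor's share is 200 − x ≈ 79.0841.

79.08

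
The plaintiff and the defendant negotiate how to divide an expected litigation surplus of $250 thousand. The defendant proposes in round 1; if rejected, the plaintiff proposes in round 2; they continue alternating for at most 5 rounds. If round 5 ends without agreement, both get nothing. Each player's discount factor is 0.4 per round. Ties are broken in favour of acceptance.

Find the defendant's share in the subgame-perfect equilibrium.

180.4

Round 5 (the defendant proposes): rejection yields 0 for the plaintiff; the defendant offers 0 and keeps 250.
Round 4 (the plaintiff proposes): the defendant can get 250 next round, worth 0.4 × 250 = 100 now; the plaintiff offers that and keeps 150.
Round 3 (the defendant proposes): the plaintiff can get 150 next round, worth 0.4 × 150 = 60 now; the defendant offers that and keeps 190.
Round 2 (the plaintiff proposes): the defendant can get 190 next round, worth 0.4 × 190 = 76 now. The plaintiff offers 76 and keeps 250 − 76 = 174.
Round 1 (the defendant proposes): the plaintiff can get 174 next round, worth 0.4 × 174 = 69.6 now. The defendant offers 69.6 and keeps 250 − 69.6 = 180.4.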